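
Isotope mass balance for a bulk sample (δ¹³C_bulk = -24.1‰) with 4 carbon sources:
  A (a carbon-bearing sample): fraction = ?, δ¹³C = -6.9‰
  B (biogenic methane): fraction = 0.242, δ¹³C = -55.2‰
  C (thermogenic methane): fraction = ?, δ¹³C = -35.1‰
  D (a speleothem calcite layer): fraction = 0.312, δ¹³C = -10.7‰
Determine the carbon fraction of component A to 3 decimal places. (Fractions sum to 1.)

0.293

Let f_A and f_C be the unknown fractions; fractions sum to 1 so f_A + f_C = 0.446.
Mass balance: Σ fᵢ·δᵢ = δ_bulk ⇒ f_A·(-6.9) + f_C·(-35.1) = -24.1 − (-16.697) = -7.403
Substitute f_C = 0.446 − f_A:
f_A·(-6.9 − -35.1) = -7.403 − 0.446×(-35.1) = 8.251
f_A = 8.251 / 28.2 = 0.2926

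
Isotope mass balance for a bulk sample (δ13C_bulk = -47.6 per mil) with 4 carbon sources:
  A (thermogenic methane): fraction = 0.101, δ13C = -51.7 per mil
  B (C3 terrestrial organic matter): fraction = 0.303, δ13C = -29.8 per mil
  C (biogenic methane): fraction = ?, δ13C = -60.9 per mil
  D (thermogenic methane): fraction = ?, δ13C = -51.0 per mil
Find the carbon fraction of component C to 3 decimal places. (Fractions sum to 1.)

0.298

Let f_C and f_D be the unknown fractions; fractions sum to 1 so f_C + f_D = 0.596.
Mass balance: Σ fᵢ·δᵢ = δ_bulk ⇒ f_C·(-60.9) + f_D·(-51.0) = -47.6 − (-14.251) = -33.349
Substitute f_D = 0.596 − f_C:
f_C·(-60.9 − -51.0) = -33.349 − 0.596×(-51.0) = -2.953
f_C = -2.953 / -9.9 = 0.2983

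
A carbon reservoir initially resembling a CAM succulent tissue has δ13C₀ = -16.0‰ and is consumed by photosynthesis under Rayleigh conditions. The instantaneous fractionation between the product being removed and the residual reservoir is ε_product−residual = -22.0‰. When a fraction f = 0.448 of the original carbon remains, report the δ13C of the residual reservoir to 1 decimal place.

Rayleigh residual: δ_res = (δ₀ + 1000)·f^(α−1) − 1000
α = ε/1000 + 1 = 0.97800, so α − 1 = -0.02200
f^(α−1) = 0.448^(-0.02200) = 1.017822
δ_res = (-16.0 + 1000) × 1.017822 − 1000 = 1001.537 − 1000 = 1.54‰

1.5‰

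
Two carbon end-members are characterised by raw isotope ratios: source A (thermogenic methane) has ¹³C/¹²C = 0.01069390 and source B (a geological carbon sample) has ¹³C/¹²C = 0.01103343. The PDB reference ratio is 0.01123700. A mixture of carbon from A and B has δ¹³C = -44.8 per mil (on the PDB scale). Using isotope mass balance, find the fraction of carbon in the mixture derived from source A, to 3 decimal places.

0.883

δ_A = (0.01069390/0.01123700 − 1)×1000 = (0.951669 − 1)×1000 = -48.331 per mil
δ_B = (0.01103343/0.01123700 − 1)×1000 = (0.981884 − 1)×1000 = -18.116 per mil
f_A = (δ_mix − δ_B)/(δ_A − δ_B) = (-44.8 − (-18.116))/(-48.331 − (-18.116))
f_A = -26.684 / -30.215 = 0.8831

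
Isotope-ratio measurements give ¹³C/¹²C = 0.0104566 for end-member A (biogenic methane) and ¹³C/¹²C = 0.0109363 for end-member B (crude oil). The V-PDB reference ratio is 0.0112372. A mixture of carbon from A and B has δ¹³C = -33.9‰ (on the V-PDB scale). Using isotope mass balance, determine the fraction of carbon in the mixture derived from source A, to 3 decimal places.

0.167

δ_A = (0.0104566/0.0112372 − 1)×1000 = (0.930534 − 1)×1000 = -69.466‰
δ_B = (0.0109363/0.0112372 − 1)×1000 = (0.973223 − 1)×1000 = -26.777‰
f_A = (δ_mix − δ_B)/(δ_A − δ_B) = (-33.9 − (-26.777))/(-69.466 − (-26.777))
f_A = -7.123 / -42.689 = 0.1669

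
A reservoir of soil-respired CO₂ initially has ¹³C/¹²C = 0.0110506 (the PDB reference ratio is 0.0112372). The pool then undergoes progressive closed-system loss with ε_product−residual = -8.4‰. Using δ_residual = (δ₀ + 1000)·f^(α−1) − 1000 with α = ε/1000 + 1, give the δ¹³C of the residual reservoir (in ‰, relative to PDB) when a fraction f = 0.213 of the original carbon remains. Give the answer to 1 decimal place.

δ₀ = (0.0110506/0.0112372 − 1)×1000 = (0.983394 − 1)×1000 = -16.606‰
α − 1 = ε/1000 = -0.0084
f^(α−1) = 0.213^(-0.0084) = 1.013075
δ_res = (-16.606 + 1000) × 1.013075 − 1000 = 996.252 − 1000 = -3.75‰

-3.7‰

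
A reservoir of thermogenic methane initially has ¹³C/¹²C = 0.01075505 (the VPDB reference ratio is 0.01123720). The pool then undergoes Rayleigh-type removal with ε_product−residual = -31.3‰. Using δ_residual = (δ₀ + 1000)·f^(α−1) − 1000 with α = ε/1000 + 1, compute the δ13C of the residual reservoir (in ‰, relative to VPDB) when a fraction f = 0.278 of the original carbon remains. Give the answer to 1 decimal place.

-3.8‰

δ₀ = (0.01075505/0.01123720 − 1)×1000 = (0.957093 − 1)×1000 = -42.907‰
α − 1 = ε/1000 = -0.0313
f^(α−1) = 0.278^(-0.0313) = 1.040882
δ_res = (-42.907 + 1000) × 1.040882 − 1000 = 996.221 − 1000 = -3.78‰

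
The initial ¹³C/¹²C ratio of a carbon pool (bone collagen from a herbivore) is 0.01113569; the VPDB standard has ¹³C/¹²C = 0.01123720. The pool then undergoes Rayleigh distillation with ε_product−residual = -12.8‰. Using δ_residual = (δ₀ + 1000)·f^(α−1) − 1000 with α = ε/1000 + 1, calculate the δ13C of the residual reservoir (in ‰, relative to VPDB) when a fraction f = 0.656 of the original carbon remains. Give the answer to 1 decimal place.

δ₀ = (0.01113569/0.01123720 − 1)×1000 = (0.990967 − 1)×1000 = -9.033‰
α − 1 = ε/1000 = -0.0128
f^(α−1) = 0.656^(-0.0128) = 1.005411
δ_res = (-9.033 + 1000) × 1.005411 − 1000 = 996.329 − 1000 = -3.67‰

-3.7‰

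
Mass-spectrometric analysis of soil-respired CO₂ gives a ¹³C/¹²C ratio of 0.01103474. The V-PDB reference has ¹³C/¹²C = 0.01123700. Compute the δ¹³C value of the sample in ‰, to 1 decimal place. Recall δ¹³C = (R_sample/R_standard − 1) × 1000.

-18.0‰

δ¹³C = (R_sample / R_standard − 1) × 1000
R_sample / R_standard = 0.01103474 / 0.01123700 = 0.982001
δ¹³C = (0.982001 − 1) × 1000 = -18.00‰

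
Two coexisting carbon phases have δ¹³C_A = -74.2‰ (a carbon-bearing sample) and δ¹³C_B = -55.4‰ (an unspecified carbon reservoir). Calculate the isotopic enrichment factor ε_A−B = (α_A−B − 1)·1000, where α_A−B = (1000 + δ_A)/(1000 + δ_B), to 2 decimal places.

-19.90‰

α_A−B = (1000 + -74.2) / (1000 + -55.4) = 925.8 / 944.6 = 0.980097
ε_A−B = (0.980097 − 1) × 1000 = -19.903‰
(The approximation ε ≈ δ_A − δ_B would give -18.8‰.)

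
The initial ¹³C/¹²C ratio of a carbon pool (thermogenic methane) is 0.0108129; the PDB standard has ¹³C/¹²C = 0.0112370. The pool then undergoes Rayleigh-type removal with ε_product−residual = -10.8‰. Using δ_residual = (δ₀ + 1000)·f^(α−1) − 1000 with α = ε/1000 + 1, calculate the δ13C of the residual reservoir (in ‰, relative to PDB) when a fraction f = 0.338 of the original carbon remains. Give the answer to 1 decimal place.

-26.4‰

δ₀ = (0.0108129/0.0112370 − 1)×1000 = (0.962259 − 1)×1000 = -37.741‰
α − 1 = ε/1000 = -0.0108
f^(α−1) = 0.338^(-0.0108) = 1.011784
δ_res = (-37.741 + 1000) × 1.011784 − 1000 = 973.598 − 1000 = -26.40‰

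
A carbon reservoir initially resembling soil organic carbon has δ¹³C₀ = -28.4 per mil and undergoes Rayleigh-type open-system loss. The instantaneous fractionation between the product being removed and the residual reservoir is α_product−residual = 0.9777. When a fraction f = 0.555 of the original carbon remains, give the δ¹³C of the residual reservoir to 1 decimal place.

-15.6 per mil

Rayleigh residual: δ_res = (δ₀ + 1000)·f^(α−1) − 1000
α − 1 = -0.02230
f^(α−1) = 0.555^(-0.02230) = 1.013217
δ_res = (-28.4 + 1000) × 1.013217 − 1000 = 984.441 − 1000 = -15.56 per mil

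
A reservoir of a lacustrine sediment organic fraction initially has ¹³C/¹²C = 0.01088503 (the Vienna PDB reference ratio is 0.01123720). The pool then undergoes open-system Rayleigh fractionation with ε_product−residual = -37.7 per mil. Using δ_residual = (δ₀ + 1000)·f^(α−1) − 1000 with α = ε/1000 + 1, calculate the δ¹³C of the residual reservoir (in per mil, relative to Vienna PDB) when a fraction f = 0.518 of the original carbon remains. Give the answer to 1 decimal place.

-7.0 per mil

δ₀ = (0.01088503/0.01123720 − 1)×1000 = (0.968660 − 1)×1000 = -31.340 per mil
α − 1 = ε/1000 = -0.0377
f^(α−1) = 0.518^(-0.0377) = 1.025108
δ_res = (-31.340 + 1000) × 1.025108 − 1000 = 992.982 − 1000 = -7.02 per mil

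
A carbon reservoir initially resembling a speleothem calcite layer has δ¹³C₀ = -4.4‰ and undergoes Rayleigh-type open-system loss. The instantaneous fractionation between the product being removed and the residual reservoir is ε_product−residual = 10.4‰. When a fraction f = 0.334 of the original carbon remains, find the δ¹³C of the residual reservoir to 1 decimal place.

Rayleigh residual: δ_res = (δ₀ + 1000)·f^(α−1) − 1000
α = ε/1000 + 1 = 1.01040, so α − 1 = 0.01040
f^(α−1) = 0.334^(0.01040) = 0.988660
δ_res = (-4.4 + 1000) × 0.988660 − 1000 = 984.310 − 1000 = -15.69‰

-15.7‰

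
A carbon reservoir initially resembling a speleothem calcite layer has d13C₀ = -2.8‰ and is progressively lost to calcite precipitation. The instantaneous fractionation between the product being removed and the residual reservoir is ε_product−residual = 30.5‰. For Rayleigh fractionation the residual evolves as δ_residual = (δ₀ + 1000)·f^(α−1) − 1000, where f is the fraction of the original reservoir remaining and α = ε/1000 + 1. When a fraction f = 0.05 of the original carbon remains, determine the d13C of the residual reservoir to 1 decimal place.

-89.9‰

Rayleigh residual: δ_res = (δ₀ + 1000)·f^(α−1) − 1000
α = ε/1000 + 1 = 1.03050, so α − 1 = 0.03050
f^(α−1) = 0.05^(0.03050) = 0.912680
δ_res = (-2.8 + 1000) × 0.912680 − 1000 = 910.125 − 1000 = -89.88‰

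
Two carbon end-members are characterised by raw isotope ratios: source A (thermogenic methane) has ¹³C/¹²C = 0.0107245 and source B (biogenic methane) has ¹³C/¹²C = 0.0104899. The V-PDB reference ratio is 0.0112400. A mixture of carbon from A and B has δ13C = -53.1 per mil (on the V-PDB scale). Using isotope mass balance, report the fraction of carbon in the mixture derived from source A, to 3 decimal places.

0.653

δ_A = (0.0107245/0.0112400 − 1)×1000 = (0.954137 − 1)×1000 = -45.863 per mil
δ_B = (0.0104899/0.0112400 − 1)×1000 = (0.933265 − 1)×1000 = -66.735 per mil
f_A = (δ_mix − δ_B)/(δ_A − δ_B) = (-53.1 − (-66.735))/(-45.863 − (-66.735))
f_A = 13.635 / 20.872 = 0.6533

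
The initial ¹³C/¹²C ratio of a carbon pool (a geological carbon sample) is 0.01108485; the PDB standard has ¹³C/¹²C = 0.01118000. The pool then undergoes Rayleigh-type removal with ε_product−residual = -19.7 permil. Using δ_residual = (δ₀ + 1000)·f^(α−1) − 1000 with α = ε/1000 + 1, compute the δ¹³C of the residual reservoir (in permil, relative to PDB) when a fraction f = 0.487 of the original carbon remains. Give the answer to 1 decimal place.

δ₀ = (0.01108485/0.01118000 − 1)×1000 = (0.991489 − 1)×1000 = -8.511 permil
α − 1 = ε/1000 = -0.0197
f^(α−1) = 0.487^(-0.0197) = 1.014275
δ_res = (-8.511 + 1000) × 1.014275 − 1000 = 1005.643 − 1000 = 5.64 permil

5.6 permil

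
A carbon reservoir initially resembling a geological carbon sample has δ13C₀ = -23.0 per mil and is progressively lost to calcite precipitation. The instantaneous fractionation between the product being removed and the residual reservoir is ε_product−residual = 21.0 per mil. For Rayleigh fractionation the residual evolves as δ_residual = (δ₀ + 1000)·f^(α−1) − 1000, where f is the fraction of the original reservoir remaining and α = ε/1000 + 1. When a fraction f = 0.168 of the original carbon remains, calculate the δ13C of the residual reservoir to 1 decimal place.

-58.9 per mil

Rayleigh residual: δ_res = (δ₀ + 1000)·f^(α−1) − 1000
α = ε/1000 + 1 = 1.02100, so α − 1 = 0.02100
f^(α−1) = 0.168^(0.02100) = 0.963233
δ_res = (-23.0 + 1000) × 0.963233 − 1000 = 941.079 − 1000 = -58.92 per mil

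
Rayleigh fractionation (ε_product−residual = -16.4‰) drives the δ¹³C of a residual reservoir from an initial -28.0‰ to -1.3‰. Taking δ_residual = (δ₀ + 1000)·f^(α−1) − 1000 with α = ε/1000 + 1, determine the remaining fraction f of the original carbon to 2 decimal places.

0.19

α − 1 = ε/1000 = -0.0164
(δ_res + 1000)/(δ₀ + 1000) = (-1.3 + 1000)/(-28.0 + 1000) = 998.7/972.0 = 1.027469
f = 1.027469^(1/-0.0164) = exp(ln(1.027469)/-0.0164) = exp(0.02710/-0.0164)
f = exp(-1.6524) = 0.1916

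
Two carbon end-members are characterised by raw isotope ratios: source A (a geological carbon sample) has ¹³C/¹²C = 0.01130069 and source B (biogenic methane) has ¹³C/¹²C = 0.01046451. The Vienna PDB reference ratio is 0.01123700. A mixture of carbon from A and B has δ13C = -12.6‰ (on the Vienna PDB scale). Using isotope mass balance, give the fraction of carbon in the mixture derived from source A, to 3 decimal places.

0.755

δ_A = (0.01130069/0.01123700 − 1)×1000 = (1.005668 − 1)×1000 = 5.668‰
δ_B = (0.01046451/0.01123700 − 1)×1000 = (0.931255 − 1)×1000 = -68.745‰
f_A = (δ_mix − δ_B)/(δ_A − δ_B) = (-12.6 − (-68.745))/(5.668 − (-68.745))
f_A = 56.145 / 74.413 = 0.7545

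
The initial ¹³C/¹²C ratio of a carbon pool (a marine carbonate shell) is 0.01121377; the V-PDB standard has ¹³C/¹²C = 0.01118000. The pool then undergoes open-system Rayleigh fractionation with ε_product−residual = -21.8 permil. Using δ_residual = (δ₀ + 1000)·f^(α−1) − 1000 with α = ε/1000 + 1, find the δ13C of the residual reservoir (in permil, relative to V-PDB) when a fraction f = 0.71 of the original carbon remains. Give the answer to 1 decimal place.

10.5 permil

δ₀ = (0.01121377/0.01118000 − 1)×1000 = (1.003021 − 1)×1000 = 3.021 permil
α − 1 = ε/1000 = -0.0218
f^(α−1) = 0.71^(-0.0218) = 1.007494
δ_res = (3.021 + 1000) × 1.007494 − 1000 = 1010.537 − 1000 = 10.54 permil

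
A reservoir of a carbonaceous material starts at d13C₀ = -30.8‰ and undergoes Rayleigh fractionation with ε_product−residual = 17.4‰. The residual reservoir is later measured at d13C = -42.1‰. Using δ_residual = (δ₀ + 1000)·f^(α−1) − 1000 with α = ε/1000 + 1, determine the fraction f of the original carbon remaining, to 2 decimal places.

0.51

α − 1 = ε/1000 = 0.0174
(δ_res + 1000)/(δ₀ + 1000) = (-42.1 + 1000)/(-30.8 + 1000) = 957.9/969.2 = 0.988341
f = 0.988341^(1/0.0174) = exp(ln(0.988341)/0.0174) = exp(-0.01173/0.0174)
f = exp(-0.6740) = 0.5097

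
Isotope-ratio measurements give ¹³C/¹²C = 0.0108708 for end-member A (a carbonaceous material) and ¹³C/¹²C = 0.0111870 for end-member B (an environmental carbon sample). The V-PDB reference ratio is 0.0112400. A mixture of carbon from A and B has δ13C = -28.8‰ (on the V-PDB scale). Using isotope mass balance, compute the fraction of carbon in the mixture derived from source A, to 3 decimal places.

0.856

δ_A = (0.0108708/0.0112400 − 1)×1000 = (0.967153 − 1)×1000 = -32.847‰
δ_B = (0.0111870/0.0112400 − 1)×1000 = (0.995285 − 1)×1000 = -4.715‰
f_A = (δ_mix − δ_B)/(δ_A − δ_B) = (-28.8 − (-4.715))/(-32.847 − (-4.715))
f_A = -24.085 / -28.132 = 0.8561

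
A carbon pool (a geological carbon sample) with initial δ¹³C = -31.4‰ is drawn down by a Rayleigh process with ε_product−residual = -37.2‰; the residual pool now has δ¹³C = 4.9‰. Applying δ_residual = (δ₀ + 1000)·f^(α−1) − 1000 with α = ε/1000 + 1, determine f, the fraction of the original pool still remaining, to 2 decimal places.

α − 1 = ε/1000 = -0.0372
(δ_res + 1000)/(δ₀ + 1000) = (4.9 + 1000)/(-31.4 + 1000) = 1004.9/968.6 = 1.037477
f = 1.037477^(1/-0.0372) = exp(ln(1.037477)/-0.0372) = exp(0.03679/-0.0372)
f = exp(-0.9890) = 0.3719

0.37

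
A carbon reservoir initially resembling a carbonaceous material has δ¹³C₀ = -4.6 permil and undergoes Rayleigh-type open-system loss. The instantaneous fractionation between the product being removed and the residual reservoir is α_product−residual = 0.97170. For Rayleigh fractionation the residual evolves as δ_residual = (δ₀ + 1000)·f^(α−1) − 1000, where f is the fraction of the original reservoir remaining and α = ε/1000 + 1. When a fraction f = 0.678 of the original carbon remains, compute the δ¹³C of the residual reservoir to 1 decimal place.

Rayleigh residual: δ_res = (δ₀ + 1000)·f^(α−1) − 1000
α − 1 = -0.02830
f^(α−1) = 0.678^(-0.02830) = 1.011058
δ_res = (-4.6 + 1000) × 1.011058 − 1000 = 1006.407 − 1000 = 6.41 permil

6.4 permil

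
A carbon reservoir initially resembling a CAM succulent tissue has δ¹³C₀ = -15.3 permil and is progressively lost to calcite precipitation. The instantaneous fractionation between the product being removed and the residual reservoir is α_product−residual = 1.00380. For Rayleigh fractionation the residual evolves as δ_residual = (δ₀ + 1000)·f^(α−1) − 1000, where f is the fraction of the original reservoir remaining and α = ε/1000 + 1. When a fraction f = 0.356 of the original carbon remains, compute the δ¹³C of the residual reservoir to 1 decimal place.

-19.2 permil

Rayleigh residual: δ_res = (δ₀ + 1000)·f^(α−1) − 1000
α − 1 = 0.00380
f^(α−1) = 0.356^(0.00380) = 0.996083
δ_res = (-15.3 + 1000) × 0.996083 − 1000 = 980.843 − 1000 = -19.16 permil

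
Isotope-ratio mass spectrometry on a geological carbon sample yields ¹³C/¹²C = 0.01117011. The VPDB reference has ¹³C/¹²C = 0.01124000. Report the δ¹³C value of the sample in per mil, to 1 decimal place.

-6.2 per mil

δ¹³C = (R_sample / R_standard − 1) × 1000
R_sample / R_standard = 0.01117011 / 0.01124000 = 0.993782
δ¹³C = (0.993782 − 1) × 1000 = -6.22 per mil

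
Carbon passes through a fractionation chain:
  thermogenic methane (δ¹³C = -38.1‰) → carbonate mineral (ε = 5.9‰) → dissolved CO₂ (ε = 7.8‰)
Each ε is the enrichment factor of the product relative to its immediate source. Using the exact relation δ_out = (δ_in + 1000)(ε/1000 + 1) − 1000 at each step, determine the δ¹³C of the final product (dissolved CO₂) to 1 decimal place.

step 1: δ = (-38.10 + 1000)·(5.9/1000 + 1) − 1000 = -32.42‰
step 2: δ = (-32.42 + 1000)·(7.8/1000 + 1) − 1000 = -24.88‰

-24.9‰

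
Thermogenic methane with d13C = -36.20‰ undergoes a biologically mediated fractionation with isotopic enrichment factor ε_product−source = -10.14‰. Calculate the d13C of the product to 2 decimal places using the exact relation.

To first order, δ_product ≈ δ_source + ε = -46.34‰.
Exactly, δ_product = (δ_source + 1000)·(ε/1000 + 1) − 1000.
δ_product = (-36.20 + 1000) × (-10.14/1000 + 1) − 1000
δ_product = -45.973‰

-45.97‰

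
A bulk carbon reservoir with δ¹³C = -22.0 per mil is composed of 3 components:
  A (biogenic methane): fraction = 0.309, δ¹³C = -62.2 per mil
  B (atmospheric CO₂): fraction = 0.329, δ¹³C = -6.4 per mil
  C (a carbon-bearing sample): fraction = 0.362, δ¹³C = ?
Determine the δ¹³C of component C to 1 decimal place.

-1.9 per mil

Isotope mass balance: δ_bulk = Σ fᵢ·δᵢ.
-22.0 = 0.309×(-62.2) + 0.329×(-6.4) + 0.362×δ_C
0.362·δ_C = -22.0 − (-21.325) = -0.675
δ_C = -0.675 / 0.362 = -1.86 per mil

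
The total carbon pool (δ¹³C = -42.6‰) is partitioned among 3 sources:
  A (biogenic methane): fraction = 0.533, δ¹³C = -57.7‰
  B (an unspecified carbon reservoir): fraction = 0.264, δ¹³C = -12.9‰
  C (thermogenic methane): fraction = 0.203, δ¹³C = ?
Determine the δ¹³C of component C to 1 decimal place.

-41.6‰

Isotope mass balance: δ_bulk = Σ fᵢ·δᵢ.
-42.6 = 0.533×(-57.7) + 0.264×(-12.9) + 0.203×δ_C
0.203·δ_C = -42.6 − (-34.160) = -8.440
δ_C = -8.440 / 0.203 = -41.58‰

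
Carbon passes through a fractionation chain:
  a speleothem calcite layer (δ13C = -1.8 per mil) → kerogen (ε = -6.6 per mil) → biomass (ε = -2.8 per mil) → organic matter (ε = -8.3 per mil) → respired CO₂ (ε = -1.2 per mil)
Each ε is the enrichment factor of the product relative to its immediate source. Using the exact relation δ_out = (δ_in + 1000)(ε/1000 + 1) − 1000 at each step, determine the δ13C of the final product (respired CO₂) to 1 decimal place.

step 1: δ = (-1.80 + 1000)·(-6.6/1000 + 1) − 1000 = -8.39 per mil
step 2: δ = (-8.39 + 1000)·(-2.8/1000 + 1) − 1000 = -11.16 per mil
step 3: δ = (-11.16 + 1000)·(-8.3/1000 + 1) − 1000 = -19.37 per mil
step 4: δ = (-19.37 + 1000)·(-1.2/1000 + 1) − 1000 = -20.55 per mil

-20.5 per mil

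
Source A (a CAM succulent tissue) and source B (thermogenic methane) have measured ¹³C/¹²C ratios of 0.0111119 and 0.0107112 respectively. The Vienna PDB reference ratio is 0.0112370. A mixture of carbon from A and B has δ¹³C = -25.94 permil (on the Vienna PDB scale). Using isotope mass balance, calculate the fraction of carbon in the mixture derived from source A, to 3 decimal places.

δ_A = (0.0111119/0.0112370 − 1)×1000 = (0.988867 − 1)×1000 = -11.133 permil
δ_B = (0.0107112/0.0112370 − 1)×1000 = (0.953208 − 1)×1000 = -46.792 permil
f_A = (δ_mix − δ_B)/(δ_A − δ_B) = (-25.94 − (-46.792))/(-11.133 − (-46.792))
f_A = 20.852 / 35.659 = 0.5848

0.585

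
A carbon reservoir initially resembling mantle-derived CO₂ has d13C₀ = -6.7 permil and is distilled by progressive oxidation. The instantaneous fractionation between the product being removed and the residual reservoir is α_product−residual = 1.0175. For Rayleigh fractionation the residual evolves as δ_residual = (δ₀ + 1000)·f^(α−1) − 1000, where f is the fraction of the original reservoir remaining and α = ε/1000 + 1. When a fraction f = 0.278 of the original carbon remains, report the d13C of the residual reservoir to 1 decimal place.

Rayleigh residual: δ_res = (δ₀ + 1000)·f^(α−1) − 1000
α − 1 = 0.01750
f^(α−1) = 0.278^(0.01750) = 0.977847
δ_res = (-6.7 + 1000) × 0.977847 − 1000 = 971.295 − 1000 = -28.70 permil

-28.7 permil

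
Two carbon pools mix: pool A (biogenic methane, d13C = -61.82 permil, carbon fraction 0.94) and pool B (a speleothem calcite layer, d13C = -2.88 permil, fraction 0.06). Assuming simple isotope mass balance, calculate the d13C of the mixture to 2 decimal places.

-58.28 permil

δ_mix = f_A·δ_A + f_B·δ_B
δ_mix = 0.94 × (-61.82) + 0.06 × (-2.88)
δ_mix = -58.111 + -0.173 = -58.284 permil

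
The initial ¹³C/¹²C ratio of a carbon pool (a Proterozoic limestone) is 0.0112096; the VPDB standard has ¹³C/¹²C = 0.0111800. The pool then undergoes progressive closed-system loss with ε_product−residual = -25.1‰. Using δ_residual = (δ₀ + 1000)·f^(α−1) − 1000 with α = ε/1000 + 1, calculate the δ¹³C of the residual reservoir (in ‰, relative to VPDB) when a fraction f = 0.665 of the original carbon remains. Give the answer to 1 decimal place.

13.0‰

δ₀ = (0.0112096/0.0111800 − 1)×1000 = (1.002648 − 1)×1000 = 2.648‰
α − 1 = ε/1000 = -0.0251
f^(α−1) = 0.665^(-0.0251) = 1.010293
δ_res = (2.648 + 1000) × 1.010293 − 1000 = 1012.967 − 1000 = 12.97‰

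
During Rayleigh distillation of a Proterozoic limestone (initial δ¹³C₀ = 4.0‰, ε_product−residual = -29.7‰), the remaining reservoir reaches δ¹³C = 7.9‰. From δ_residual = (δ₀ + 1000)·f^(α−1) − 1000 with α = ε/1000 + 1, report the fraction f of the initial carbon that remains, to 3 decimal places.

α − 1 = ε/1000 = -0.0297
(δ_res + 1000)/(δ₀ + 1000) = (7.9 + 1000)/(4.0 + 1000) = 1007.9/1004.0 = 1.003884
f = 1.003884^(1/-0.0297) = exp(ln(1.003884)/-0.0297) = exp(0.00388/-0.0297)
f = exp(-0.1305) = 0.8776

0.878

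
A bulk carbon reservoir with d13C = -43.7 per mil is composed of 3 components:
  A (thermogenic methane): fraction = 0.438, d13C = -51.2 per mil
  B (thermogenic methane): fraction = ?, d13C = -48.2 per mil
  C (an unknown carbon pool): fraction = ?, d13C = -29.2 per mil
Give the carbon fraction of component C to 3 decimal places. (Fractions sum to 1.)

0.306

Let f_C and f_B be the unknown fractions; fractions sum to 1 so f_C + f_B = 0.562.
Mass balance: Σ fᵢ·δᵢ = δ_bulk ⇒ f_C·(-29.2) + f_B·(-48.2) = -43.7 − (-22.426) = -21.274
Substitute f_B = 0.562 − f_C:
f_C·(-29.2 − -48.2) = -21.274 − 0.562×(-48.2) = 5.814
f_C = 5.814 / 19.0 = 0.3060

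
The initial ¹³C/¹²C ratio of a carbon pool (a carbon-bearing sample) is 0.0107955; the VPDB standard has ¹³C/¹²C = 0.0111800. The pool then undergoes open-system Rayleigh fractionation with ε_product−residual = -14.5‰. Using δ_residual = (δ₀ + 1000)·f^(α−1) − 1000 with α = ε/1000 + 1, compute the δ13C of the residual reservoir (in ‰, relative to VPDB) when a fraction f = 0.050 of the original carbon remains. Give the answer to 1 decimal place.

8.5‰

δ₀ = (0.0107955/0.0111800 − 1)×1000 = (0.965608 − 1)×1000 = -34.392‰
α − 1 = ε/1000 = -0.0145
f^(α−1) = 0.050^(-0.0145) = 1.044395
δ_res = (-34.392 + 1000) × 1.044395 − 1000 = 1008.477 − 1000 = 8.48‰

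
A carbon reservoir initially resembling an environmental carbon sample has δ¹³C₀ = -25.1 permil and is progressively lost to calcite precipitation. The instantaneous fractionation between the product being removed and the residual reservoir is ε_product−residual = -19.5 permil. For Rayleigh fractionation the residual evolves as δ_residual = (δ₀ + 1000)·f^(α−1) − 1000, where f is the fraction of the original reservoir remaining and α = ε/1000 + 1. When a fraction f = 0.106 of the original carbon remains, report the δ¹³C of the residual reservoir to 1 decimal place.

Rayleigh residual: δ_res = (δ₀ + 1000)·f^(α−1) − 1000
α = ε/1000 + 1 = 0.98050, so α − 1 = -0.01950
f^(α−1) = 0.106^(-0.01950) = 1.044736
δ_res = (-25.1 + 1000) × 1.044736 − 1000 = 1018.513 − 1000 = 18.51 permil

18.5 permil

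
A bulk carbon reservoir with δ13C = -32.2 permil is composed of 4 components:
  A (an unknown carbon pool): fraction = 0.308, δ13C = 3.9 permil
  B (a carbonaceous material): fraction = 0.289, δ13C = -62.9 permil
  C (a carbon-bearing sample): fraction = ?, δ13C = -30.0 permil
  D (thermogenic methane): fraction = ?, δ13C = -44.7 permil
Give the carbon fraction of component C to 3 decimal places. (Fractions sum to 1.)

0.190

Let f_C and f_D be the unknown fractions; fractions sum to 1 so f_C + f_D = 0.403.
Mass balance: Σ fᵢ·δᵢ = δ_bulk ⇒ f_C·(-30.0) + f_D·(-44.7) = -32.2 − (-16.977) = -15.223
Substitute f_D = 0.403 − f_C:
f_C·(-30.0 − -44.7) = -15.223 − 0.403×(-44.7) = 2.791
f_C = 2.791 / 14.7 = 0.1899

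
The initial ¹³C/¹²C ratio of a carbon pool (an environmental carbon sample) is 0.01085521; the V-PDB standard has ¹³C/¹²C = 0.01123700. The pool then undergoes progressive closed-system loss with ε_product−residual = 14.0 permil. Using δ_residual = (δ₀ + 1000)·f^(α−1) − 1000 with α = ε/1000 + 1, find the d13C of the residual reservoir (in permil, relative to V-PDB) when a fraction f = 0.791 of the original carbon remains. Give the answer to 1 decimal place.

-37.1 permil

δ₀ = (0.01085521/0.01123700 − 1)×1000 = (0.966024 − 1)×1000 = -33.976 permil
α − 1 = ε/1000 = 0.0140
f^(α−1) = 0.791^(0.0140) = 0.996723
δ_res = (-33.976 + 1000) × 0.996723 − 1000 = 962.858 − 1000 = -37.14 permil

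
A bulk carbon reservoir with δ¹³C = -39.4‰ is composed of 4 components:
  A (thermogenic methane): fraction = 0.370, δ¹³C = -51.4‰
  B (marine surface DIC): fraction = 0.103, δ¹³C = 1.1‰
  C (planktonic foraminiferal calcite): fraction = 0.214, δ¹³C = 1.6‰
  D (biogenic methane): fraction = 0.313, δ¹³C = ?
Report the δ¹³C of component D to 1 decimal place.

-66.6‰

Isotope mass balance: δ_bulk = Σ fᵢ·δᵢ.
-39.4 = 0.370×(-51.4) + 0.103×(1.1) + 0.214×(1.6) + 0.313×δ_D
0.313·δ_D = -39.4 − (-18.562) = -20.838
δ_D = -20.838 / 0.313 = -66.57‰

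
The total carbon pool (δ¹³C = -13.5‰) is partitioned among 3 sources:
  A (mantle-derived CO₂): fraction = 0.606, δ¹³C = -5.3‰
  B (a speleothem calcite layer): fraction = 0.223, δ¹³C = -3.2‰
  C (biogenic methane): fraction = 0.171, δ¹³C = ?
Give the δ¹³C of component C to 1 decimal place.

-56.0‰

Isotope mass balance: δ_bulk = Σ fᵢ·δᵢ.
-13.5 = 0.606×(-5.3) + 0.223×(-3.2) + 0.171×δ_C
0.171·δ_C = -13.5 − (-3.925) = -9.575
δ_C = -9.575 / 0.171 = -55.99‰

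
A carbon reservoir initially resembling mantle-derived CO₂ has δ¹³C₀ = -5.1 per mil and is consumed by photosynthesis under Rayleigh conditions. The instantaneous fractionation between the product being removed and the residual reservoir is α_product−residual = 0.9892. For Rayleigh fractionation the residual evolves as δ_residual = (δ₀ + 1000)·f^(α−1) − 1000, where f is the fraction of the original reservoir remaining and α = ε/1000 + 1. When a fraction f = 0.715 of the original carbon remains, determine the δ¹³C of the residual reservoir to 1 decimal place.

Rayleigh residual: δ_res = (δ₀ + 1000)·f^(α−1) − 1000
α − 1 = -0.01080
f^(α−1) = 0.715^(-0.01080) = 1.003630
δ_res = (-5.1 + 1000) × 1.003630 − 1000 = 998.511 − 1000 = -1.49 per mil

-1.5 per mil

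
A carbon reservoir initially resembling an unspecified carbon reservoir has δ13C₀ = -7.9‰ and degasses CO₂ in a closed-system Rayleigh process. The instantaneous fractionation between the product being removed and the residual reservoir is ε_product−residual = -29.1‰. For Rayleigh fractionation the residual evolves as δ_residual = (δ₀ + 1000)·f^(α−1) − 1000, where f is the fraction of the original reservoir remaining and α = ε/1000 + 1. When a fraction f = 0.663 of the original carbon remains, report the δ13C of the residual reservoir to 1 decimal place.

Rayleigh residual: δ_res = (δ₀ + 1000)·f^(α−1) − 1000
α = ε/1000 + 1 = 0.97090, so α − 1 = -0.02910
f^(α−1) = 0.663^(-0.02910) = 1.012031
δ_res = (-7.9 + 1000) × 1.012031 − 1000 = 1004.036 − 1000 = 4.04‰

4.0‰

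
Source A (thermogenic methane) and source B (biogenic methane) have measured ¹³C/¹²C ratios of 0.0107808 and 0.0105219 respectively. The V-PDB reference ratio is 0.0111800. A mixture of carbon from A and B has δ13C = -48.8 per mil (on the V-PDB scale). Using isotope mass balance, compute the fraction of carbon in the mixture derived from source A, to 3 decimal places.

0.435

δ_A = (0.0107808/0.0111800 − 1)×1000 = (0.964293 − 1)×1000 = -35.707 per mil
δ_B = (0.0105219/0.0111800 − 1)×1000 = (0.941136 − 1)×1000 = -58.864 per mil
f_A = (δ_mix − δ_B)/(δ_A − δ_B) = (-48.8 − (-58.864))/(-35.707 − (-58.864))
f_A = 10.064 / 23.157 = 0.4346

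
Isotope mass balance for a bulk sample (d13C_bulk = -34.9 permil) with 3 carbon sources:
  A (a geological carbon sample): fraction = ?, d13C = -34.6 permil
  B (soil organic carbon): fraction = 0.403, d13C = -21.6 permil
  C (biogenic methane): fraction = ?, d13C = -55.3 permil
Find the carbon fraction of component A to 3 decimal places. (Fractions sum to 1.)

Let f_A and f_C be the unknown fractions; fractions sum to 1 so f_A + f_C = 0.597.
Mass balance: Σ fᵢ·δᵢ = δ_bulk ⇒ f_A·(-34.6) + f_C·(-55.3) = -34.9 − (-8.705) = -26.195
Substitute f_C = 0.597 − f_A:
f_A·(-34.6 − -55.3) = -26.195 − 0.597×(-55.3) = 6.819
f_A = 6.819 / 20.7 = 0.3294

0.329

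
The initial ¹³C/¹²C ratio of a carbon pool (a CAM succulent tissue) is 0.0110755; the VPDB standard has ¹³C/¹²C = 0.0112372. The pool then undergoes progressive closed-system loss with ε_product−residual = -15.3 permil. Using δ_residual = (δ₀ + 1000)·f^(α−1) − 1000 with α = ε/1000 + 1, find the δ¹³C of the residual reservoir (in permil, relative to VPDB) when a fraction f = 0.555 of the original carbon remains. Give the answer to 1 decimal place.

δ₀ = (0.0110755/0.0112372 − 1)×1000 = (0.985610 − 1)×1000 = -14.390 permil
α − 1 = ε/1000 = -0.0153
f^(α−1) = 0.555^(-0.0153) = 1.009049
δ_res = (-14.390 + 1000) × 1.009049 − 1000 = 994.529 − 1000 = -5.47 permil

-5.5 permil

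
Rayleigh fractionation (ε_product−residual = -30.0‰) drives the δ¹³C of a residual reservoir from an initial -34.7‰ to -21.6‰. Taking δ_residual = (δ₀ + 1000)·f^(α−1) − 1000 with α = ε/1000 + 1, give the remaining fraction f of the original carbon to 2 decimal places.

α − 1 = ε/1000 = -0.0300
(δ_res + 1000)/(δ₀ + 1000) = (-21.6 + 1000)/(-34.7 + 1000) = 978.4/965.3 = 1.013571
f = 1.013571^(1/-0.0300) = exp(ln(1.013571)/-0.0300) = exp(0.01348/-0.0300)
f = exp(-0.4493) = 0.6381

0.64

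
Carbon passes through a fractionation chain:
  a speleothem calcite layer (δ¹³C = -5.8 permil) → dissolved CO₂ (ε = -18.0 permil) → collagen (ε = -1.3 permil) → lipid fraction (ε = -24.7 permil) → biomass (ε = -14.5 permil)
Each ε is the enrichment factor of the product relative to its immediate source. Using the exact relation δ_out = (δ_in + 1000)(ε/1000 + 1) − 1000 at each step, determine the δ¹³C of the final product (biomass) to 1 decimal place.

step 1: δ = (-5.80 + 1000)·(-18.0/1000 + 1) − 1000 = -23.70 permil
step 2: δ = (-23.70 + 1000)·(-1.3/1000 + 1) − 1000 = -24.96 permil
step 3: δ = (-24.96 + 1000)·(-24.7/1000 + 1) − 1000 = -49.05 permil
step 4: δ = (-49.05 + 1000)·(-14.5/1000 + 1) − 1000 = -62.84 permil

-62.8 permil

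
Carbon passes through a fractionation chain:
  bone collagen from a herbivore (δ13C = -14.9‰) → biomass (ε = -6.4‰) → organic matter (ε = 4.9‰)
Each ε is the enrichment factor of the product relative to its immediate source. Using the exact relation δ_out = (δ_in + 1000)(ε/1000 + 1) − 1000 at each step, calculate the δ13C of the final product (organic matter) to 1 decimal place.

-16.4‰

step 1: δ = (-14.90 + 1000)·(-6.4/1000 + 1) − 1000 = -21.20‰
step 2: δ = (-21.20 + 1000)·(4.9/1000 + 1) − 1000 = -16.41‰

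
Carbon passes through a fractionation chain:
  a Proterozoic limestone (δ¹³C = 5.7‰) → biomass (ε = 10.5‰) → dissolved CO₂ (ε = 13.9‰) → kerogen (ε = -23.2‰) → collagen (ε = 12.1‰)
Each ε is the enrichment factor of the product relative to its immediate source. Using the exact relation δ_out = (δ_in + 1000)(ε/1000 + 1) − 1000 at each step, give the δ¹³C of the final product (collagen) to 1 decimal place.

18.7‰

step 1: δ = (5.70 + 1000)·(10.5/1000 + 1) − 1000 = 16.26‰
step 2: δ = (16.26 + 1000)·(13.9/1000 + 1) − 1000 = 30.39‰
step 3: δ = (30.39 + 1000)·(-23.2/1000 + 1) − 1000 = 6.48‰
step 4: δ = (6.48 + 1000)·(12.1/1000 + 1) − 1000 = 18.66‰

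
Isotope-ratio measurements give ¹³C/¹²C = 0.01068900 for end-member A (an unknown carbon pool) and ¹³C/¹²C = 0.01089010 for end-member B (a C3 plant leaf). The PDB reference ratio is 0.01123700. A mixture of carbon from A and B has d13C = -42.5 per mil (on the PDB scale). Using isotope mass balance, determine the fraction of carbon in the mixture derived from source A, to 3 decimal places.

0.650

δ_A = (0.01068900/0.01123700 − 1)×1000 = (0.951233 − 1)×1000 = -48.767 per mil
δ_B = (0.01089010/0.01123700 − 1)×1000 = (0.969129 − 1)×1000 = -30.871 per mil
f_A = (δ_mix − δ_B)/(δ_A − δ_B) = (-42.5 − (-30.871))/(-48.767 − (-30.871))
f_A = -11.629 / -17.896 = 0.6498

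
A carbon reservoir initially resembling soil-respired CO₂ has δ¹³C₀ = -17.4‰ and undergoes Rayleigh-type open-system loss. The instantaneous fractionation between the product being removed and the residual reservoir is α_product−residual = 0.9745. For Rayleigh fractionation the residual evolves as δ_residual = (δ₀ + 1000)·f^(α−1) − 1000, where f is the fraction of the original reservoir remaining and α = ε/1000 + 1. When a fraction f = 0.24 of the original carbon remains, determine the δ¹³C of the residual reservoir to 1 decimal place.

Rayleigh residual: δ_res = (δ₀ + 1000)·f^(α−1) − 1000
α − 1 = -0.02550
f^(α−1) = 0.24^(-0.02550) = 1.037062
δ_res = (-17.4 + 1000) × 1.037062 − 1000 = 1019.017 − 1000 = 19.02‰

19.0‰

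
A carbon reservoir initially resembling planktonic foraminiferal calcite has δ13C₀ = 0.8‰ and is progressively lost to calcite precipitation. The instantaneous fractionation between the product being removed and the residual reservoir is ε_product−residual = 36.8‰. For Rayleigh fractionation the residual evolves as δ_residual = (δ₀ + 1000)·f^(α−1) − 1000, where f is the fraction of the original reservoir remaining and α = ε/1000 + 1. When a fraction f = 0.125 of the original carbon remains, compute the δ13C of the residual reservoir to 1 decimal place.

Rayleigh residual: δ_res = (δ₀ + 1000)·f^(α−1) − 1000
α = ε/1000 + 1 = 1.03680, so α − 1 = 0.03680
f^(α−1) = 0.125^(0.03680) = 0.926331
δ_res = (0.8 + 1000) × 0.926331 − 1000 = 927.072 − 1000 = -72.93‰

-72.9‰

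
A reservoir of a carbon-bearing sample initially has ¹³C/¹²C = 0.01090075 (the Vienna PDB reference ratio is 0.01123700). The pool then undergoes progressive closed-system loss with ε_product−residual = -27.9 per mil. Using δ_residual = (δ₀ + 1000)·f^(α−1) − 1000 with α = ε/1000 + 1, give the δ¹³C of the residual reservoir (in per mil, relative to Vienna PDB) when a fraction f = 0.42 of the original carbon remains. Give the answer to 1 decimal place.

-6.2 per mil

δ₀ = (0.01090075/0.01123700 − 1)×1000 = (0.970077 − 1)×1000 = -29.923 per mil
α − 1 = ε/1000 = -0.0279
f^(α−1) = 0.42^(-0.0279) = 1.024499
δ_res = (-29.923 + 1000) × 1.024499 − 1000 = 993.842 − 1000 = -6.16 per mil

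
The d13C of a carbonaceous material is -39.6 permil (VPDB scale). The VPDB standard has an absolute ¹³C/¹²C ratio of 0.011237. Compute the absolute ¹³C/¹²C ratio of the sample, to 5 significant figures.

R_sample = R_standard × (d13C/1000 + 1)
R_sample = 0.011237 × (-39.6/1000 + 1) = 0.011237 × 0.960400
R_sample = 0.0107920

0.010792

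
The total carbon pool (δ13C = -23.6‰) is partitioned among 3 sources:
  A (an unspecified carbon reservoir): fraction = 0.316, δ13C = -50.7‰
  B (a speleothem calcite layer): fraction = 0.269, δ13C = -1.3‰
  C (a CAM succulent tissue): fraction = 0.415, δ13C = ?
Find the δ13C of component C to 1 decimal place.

Isotope mass balance: δ_bulk = Σ fᵢ·δᵢ.
-23.6 = 0.316×(-50.7) + 0.269×(-1.3) + 0.415×δ_C
0.415·δ_C = -23.6 − (-16.371) = -7.229
δ_C = -7.229 / 0.415 = -17.42‰

-17.4‰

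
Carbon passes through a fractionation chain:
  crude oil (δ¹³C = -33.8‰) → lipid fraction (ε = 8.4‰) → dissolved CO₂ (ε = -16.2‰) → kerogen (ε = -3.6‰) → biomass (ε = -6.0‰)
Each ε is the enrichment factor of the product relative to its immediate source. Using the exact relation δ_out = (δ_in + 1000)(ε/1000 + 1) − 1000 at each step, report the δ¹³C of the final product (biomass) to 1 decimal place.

step 1: δ = (-33.80 + 1000)·(8.4/1000 + 1) − 1000 = -25.68‰
step 2: δ = (-25.68 + 1000)·(-16.2/1000 + 1) − 1000 = -41.47‰
step 3: δ = (-41.47 + 1000)·(-3.6/1000 + 1) − 1000 = -44.92‰
step 4: δ = (-44.92 + 1000)·(-6.0/1000 + 1) − 1000 = -50.65‰

-50.6‰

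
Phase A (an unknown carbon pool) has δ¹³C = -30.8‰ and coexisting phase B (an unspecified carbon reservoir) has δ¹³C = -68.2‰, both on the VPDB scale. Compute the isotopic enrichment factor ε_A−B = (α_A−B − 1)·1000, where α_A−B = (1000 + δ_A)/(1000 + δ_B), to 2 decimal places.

40.14‰

α_A−B = (1000 + -30.8) / (1000 + -68.2) = 969.2 / 931.8 = 1.040137
ε_A−B = (1.040137 − 1) × 1000 = 40.137‰
(The approximation ε ≈ δ_A − δ_B would give 37.4‰.)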